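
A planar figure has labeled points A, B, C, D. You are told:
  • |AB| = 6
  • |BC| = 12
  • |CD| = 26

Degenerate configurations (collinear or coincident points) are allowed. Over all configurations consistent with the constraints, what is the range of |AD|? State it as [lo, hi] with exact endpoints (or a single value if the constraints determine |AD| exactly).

|AD| ∈ [8, 44]  (≈ [8.0000, 44.0000])

|AB| ∈ {6}
|BC| ∈ {12}
|CD| ∈ {26}
|AC| ∈ [6, 18]
|BD| ∈ [14, 38]
|AD| ∈ [8, 44]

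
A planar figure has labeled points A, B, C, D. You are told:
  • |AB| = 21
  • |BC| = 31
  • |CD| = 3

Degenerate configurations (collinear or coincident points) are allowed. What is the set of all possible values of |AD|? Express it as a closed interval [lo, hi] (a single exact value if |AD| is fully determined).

|AB| ∈ {21}
|BC| ∈ {31}
|CD| ∈ {3}
|AC| ∈ [10, 52]
|BD| ∈ [28, 34]
|AD| ∈ [7, 55]

|AD| ∈ [7, 55]  (≈ [7.0000, 55.0000])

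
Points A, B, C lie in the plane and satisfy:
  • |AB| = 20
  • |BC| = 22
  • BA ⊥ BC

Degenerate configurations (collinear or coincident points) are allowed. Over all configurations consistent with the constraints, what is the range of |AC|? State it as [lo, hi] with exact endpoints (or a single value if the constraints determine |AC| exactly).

|AB| ∈ {20}
|BC| ∈ {22}
|AC| ∈ {2·√(221)}

|AC| = 2·√(221)  (≈ 29.7321)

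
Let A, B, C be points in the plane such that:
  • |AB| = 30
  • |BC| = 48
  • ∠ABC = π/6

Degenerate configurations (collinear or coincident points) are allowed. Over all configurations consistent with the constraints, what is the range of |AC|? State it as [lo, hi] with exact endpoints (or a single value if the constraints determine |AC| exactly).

|AB| ∈ {30}
|BC| ∈ {48}
|AC| ∈ {6·√(89 - 40·√(3))}

|AC| = 6·√(89 - 40·√(3))  (≈ 26.6430)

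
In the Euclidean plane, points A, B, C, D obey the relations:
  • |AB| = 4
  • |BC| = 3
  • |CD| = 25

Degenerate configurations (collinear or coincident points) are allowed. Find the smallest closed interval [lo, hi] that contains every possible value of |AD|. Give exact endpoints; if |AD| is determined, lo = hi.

|AB| ∈ {4}
|BC| ∈ {3}
|CD| ∈ {25}
|AC| ∈ [1, 7]
|BD| ∈ [22, 28]
|AD| ∈ [18, 32]

|AD| ∈ [18, 32]  (≈ [18.0000, 32.0000])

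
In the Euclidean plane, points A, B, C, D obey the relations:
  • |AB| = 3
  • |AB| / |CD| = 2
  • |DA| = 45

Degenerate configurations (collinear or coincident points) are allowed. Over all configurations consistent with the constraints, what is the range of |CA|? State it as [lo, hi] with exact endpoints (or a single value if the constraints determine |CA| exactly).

|AB| ∈ {3}
|AD| ∈ {45}
|CD| ∈ {3/2}
|BD| ∈ [42, 48]
|AC| ∈ [87/2, 93/2]
|BC| ∈ [81/2, 99/2]

|CA| ∈ [87/2, 93/2]  (≈ [43.5000, 46.5000])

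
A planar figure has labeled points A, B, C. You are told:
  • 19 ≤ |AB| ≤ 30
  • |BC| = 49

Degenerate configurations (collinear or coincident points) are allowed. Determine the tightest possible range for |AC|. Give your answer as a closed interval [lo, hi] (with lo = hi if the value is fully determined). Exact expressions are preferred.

|AB| ∈ [19, 30]
|BC| ∈ {49}
|AC| ∈ [19, 79]

|AC| ∈ [19, 79]  (≈ [19.0000, 79.0000])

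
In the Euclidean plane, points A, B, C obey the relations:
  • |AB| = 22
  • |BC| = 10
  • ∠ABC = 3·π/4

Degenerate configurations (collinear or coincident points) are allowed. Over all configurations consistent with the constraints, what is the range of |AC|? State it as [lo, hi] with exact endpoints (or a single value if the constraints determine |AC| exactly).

|AC| = 2·√(55·√(2) + 146)  (≈ 29.9187)

|AB| ∈ {22}
|BC| ∈ {10}
|AC| ∈ {2·√(55·√(2) + 146)}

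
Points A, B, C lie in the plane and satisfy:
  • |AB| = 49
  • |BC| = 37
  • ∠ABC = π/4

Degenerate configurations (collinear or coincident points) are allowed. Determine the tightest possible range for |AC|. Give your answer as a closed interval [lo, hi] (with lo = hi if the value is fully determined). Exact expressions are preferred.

|AC| = √(3770 - 1813·√(2))  (≈ 34.7280)

|AB| ∈ {49}
|BC| ∈ {37}
|AC| ∈ {√(3770 - 1813·√(2))}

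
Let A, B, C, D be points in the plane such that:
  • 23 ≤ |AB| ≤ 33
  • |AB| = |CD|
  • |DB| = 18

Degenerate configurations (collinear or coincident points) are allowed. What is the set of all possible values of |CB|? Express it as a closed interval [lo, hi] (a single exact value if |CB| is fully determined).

|CB| ∈ [5, 51]  (≈ [5.0000, 51.0000])

|AB| ∈ [23, 33]
|BD| ∈ {18}
|CD| ∈ [23, 33]
|AD| ∈ [5, 51]
|BC| ∈ [5, 51]
|AC| ∈ [0, 84]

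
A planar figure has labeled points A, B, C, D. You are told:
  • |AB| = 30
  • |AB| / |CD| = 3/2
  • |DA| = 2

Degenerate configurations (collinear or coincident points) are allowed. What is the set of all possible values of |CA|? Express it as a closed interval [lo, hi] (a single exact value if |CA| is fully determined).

|AB| ∈ {30}
|AD| ∈ {2}
|CD| ∈ {20}
|BD| ∈ [28, 32]
|AC| ∈ [18, 22]
|BC| ∈ [8, 52]

|CA| ∈ [18, 22]  (≈ [18.0000, 22.0000])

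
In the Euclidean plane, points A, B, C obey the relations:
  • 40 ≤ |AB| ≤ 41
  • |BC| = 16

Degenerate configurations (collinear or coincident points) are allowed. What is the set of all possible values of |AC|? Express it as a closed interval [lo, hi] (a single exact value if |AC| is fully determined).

|AB| ∈ [40, 41]
|BC| ∈ {16}
|AC| ∈ [24, 57]

|AC| ∈ [24, 57]  (≈ [24.0000, 57.0000])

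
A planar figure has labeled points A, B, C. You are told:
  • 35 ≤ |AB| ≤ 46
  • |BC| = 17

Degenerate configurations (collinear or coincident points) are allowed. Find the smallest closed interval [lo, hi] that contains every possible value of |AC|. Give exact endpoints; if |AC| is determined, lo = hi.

|AC| ∈ [18, 63]  (≈ [18.0000, 63.0000])

|AB| ∈ [35, 46]
|BC| ∈ {17}
|AC| ∈ [18, 63]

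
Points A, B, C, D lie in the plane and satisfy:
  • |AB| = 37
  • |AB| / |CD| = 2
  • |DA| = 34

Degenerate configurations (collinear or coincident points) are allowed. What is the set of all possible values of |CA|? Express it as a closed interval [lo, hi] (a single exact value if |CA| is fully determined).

|AB| ∈ {37}
|AD| ∈ {34}
|CD| ∈ {37/2}
|BD| ∈ [3, 71]
|AC| ∈ [31/2, 105/2]
|BC| ∈ [0, 179/2]

|CA| ∈ [31/2, 105/2]  (≈ [15.5000, 52.5000])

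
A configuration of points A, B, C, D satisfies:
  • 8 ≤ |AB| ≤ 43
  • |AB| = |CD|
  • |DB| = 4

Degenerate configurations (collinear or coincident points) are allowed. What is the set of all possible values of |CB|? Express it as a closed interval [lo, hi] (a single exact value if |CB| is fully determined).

|AB| ∈ [8, 43]
|BD| ∈ {4}
|CD| ∈ [8, 43]
|AD| ∈ [4, 47]
|BC| ∈ [4, 47]
|AC| ∈ [0, 90]

|CB| ∈ [4, 47]  (≈ [4.0000, 47.0000])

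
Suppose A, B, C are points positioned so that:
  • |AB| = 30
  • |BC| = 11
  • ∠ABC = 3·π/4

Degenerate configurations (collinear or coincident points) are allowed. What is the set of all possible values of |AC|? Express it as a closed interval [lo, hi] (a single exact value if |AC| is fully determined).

|AC| = √(330·√(2) + 1021)  (≈ 38.5706)

|AB| ∈ {30}
|BC| ∈ {11}
|AC| ∈ {√(330·√(2) + 1021)}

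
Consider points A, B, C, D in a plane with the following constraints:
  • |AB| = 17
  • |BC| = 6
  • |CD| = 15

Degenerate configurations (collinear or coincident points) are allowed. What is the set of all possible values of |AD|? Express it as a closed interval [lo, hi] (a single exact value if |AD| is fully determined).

|AB| ∈ {17}
|BC| ∈ {6}
|CD| ∈ {15}
|AC| ∈ [11, 23]
|BD| ∈ [9, 21]
|AD| ∈ [0, 38]

|AD| ∈ [0, 38]  (≈ [0.0000, 38.0000])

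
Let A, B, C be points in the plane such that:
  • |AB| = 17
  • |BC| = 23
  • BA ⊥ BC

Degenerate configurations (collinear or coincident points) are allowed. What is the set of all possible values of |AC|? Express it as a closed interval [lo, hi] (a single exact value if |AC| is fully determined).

|AB| ∈ {17}
|BC| ∈ {23}
|AC| ∈ {√(818)}

|AC| = √(818)  (≈ 28.6007)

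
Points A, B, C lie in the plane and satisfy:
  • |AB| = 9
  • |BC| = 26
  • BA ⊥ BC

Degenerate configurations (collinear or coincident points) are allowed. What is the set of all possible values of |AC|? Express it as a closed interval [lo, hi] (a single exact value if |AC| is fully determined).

|AB| ∈ {9}
|BC| ∈ {26}
|AC| ∈ {√(757)}

|AC| = √(757)  (≈ 27.5136)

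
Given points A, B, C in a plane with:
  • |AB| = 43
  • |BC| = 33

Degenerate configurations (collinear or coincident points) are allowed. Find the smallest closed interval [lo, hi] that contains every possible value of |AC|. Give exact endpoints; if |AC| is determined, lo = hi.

|AB| ∈ {43}
|BC| ∈ {33}
|AC| ∈ [10, 76]

|AC| ∈ [10, 76]  (≈ [10.0000, 76.0000])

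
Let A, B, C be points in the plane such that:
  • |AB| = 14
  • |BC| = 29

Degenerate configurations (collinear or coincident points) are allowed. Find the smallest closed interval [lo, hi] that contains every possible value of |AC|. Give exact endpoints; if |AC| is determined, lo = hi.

|AC| ∈ [15, 43]  (≈ [15.0000, 43.0000])

|AB| ∈ {14}
|BC| ∈ {29}
|AC| ∈ [15, 43]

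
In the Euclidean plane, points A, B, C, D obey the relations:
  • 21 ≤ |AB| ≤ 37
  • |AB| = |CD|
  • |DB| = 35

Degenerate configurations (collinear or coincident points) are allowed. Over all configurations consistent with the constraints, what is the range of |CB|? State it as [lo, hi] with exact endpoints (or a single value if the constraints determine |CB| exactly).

|AB| ∈ [21, 37]
|BD| ∈ {35}
|CD| ∈ [21, 37]
|AD| ∈ [0, 72]
|BC| ∈ [0, 72]
|AC| ∈ [0, 109]

|CB| ∈ [0, 72]  (≈ [0.0000, 72.0000])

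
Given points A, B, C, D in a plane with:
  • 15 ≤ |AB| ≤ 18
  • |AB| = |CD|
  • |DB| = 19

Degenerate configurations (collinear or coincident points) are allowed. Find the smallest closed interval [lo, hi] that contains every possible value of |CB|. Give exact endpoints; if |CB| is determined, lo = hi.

|AB| ∈ [15, 18]
|BD| ∈ {19}
|CD| ∈ [15, 18]
|AD| ∈ [1, 37]
|BC| ∈ [1, 37]
|AC| ∈ [0, 55]

|CB| ∈ [1, 37]  (≈ [1.0000, 37.0000])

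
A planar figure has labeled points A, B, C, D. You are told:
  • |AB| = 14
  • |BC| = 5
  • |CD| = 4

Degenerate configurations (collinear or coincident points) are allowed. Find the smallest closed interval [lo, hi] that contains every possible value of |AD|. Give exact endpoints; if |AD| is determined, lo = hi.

|AD| ∈ [5, 23]  (≈ [5.0000, 23.0000])

|AB| ∈ {14}
|BC| ∈ {5}
|CD| ∈ {4}
|AC| ∈ [9, 19]
|BD| ∈ [1, 9]
|AD| ∈ [5, 23]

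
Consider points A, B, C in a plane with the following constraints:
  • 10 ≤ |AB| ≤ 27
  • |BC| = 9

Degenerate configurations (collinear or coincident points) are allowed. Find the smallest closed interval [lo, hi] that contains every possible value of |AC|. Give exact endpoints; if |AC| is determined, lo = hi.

|AB| ∈ [10, 27]
|BC| ∈ {9}
|AC| ∈ [1, 36]

|AC| ∈ [1, 36]  (≈ [1.0000, 36.0000])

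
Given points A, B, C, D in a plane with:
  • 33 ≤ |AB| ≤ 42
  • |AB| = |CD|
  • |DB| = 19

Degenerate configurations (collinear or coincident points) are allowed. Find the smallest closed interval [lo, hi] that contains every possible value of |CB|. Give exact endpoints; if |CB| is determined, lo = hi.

|AB| ∈ [33, 42]
|BD| ∈ {19}
|CD| ∈ [33, 42]
|AD| ∈ [14, 61]
|BC| ∈ [14, 61]
|AC| ∈ [0, 103]

|CB| ∈ [14, 61]  (≈ [14.0000, 61.0000])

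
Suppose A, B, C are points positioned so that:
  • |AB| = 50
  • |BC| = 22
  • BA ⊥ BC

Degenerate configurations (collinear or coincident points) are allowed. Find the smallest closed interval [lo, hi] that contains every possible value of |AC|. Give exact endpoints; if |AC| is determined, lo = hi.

|AC| = 2·√(746)  (≈ 54.6260)

|AB| ∈ {50}
|BC| ∈ {22}
|AC| ∈ {2·√(746)}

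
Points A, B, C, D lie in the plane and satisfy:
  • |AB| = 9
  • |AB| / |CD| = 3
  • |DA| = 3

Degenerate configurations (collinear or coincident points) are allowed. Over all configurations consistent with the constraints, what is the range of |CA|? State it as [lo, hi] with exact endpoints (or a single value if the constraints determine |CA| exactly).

|AB| ∈ {9}
|AD| ∈ {3}
|CD| ∈ {3}
|BD| ∈ [6, 12]
|AC| ∈ [0, 6]
|BC| ∈ [3, 15]

|CA| ∈ [0, 6]  (≈ [0.0000, 6.0000])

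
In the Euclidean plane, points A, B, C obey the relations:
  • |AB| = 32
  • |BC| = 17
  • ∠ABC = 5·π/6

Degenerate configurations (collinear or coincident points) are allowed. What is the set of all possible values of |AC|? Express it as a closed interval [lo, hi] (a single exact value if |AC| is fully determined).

|AB| ∈ {32}
|BC| ∈ {17}
|AC| ∈ {√(544·√(3) + 1313)}

|AC| = √(544·√(3) + 1313)  (≈ 47.4893)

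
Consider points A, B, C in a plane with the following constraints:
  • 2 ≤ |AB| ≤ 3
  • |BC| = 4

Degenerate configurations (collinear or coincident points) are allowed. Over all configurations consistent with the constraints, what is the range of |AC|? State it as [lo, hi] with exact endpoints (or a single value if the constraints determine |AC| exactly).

|AB| ∈ [2, 3]
|BC| ∈ {4}
|AC| ∈ [1, 7]

|AC| ∈ [1, 7]  (≈ [1.0000, 7.0000])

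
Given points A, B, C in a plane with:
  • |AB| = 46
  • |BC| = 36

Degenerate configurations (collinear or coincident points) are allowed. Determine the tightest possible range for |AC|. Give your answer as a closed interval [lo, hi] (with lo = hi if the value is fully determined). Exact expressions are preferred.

|AC| ∈ [10, 82]  (≈ [10.0000, 82.0000])

|AB| ∈ {46}
|BC| ∈ {36}
|AC| ∈ [10, 82]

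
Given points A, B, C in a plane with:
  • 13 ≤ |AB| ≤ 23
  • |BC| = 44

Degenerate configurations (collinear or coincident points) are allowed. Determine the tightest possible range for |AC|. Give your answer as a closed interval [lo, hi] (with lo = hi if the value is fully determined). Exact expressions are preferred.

|AB| ∈ [13, 23]
|BC| ∈ {44}
|AC| ∈ [21, 67]

|AC| ∈ [21, 67]  (≈ [21.0000, 67.0000])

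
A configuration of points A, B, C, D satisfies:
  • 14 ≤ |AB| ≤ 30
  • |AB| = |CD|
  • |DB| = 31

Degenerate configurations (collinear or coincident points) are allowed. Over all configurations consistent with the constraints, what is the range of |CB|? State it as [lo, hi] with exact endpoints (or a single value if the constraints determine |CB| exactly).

|CB| ∈ [1, 61]  (≈ [1.0000, 61.0000])

|AB| ∈ [14, 30]
|BD| ∈ {31}
|CD| ∈ [14, 30]
|AD| ∈ [1, 61]
|BC| ∈ [1, 61]
|AC| ∈ [0, 91]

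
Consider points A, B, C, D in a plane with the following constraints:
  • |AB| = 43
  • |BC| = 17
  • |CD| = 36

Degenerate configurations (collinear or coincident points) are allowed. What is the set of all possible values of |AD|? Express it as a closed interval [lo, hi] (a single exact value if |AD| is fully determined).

|AB| ∈ {43}
|BC| ∈ {17}
|CD| ∈ {36}
|AC| ∈ [26, 60]
|BD| ∈ [19, 53]
|AD| ∈ [0, 96]

|AD| ∈ [0, 96]  (≈ [0.0000, 96.0000])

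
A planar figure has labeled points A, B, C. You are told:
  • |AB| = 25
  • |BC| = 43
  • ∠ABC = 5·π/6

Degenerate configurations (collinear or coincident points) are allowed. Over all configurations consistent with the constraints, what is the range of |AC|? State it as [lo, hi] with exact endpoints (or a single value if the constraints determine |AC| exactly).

|AC| = √(1075·√(3) + 2474)  (≈ 65.8480)

|AB| ∈ {25}
|BC| ∈ {43}
|AC| ∈ {√(1075·√(3) + 2474)}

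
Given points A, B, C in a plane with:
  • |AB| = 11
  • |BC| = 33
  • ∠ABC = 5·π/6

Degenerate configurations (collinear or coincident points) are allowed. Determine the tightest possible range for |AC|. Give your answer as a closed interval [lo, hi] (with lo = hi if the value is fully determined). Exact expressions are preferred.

|AC| = 11·√(3·√(3) + 10)  (≈ 42.8805)

|AB| ∈ {11}
|BC| ∈ {33}
|AC| ∈ {11·√(3·√(3) + 10)}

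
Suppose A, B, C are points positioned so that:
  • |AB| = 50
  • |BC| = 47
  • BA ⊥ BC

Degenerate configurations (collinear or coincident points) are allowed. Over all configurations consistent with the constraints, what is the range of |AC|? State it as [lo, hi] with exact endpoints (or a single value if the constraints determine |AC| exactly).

|AB| ∈ {50}
|BC| ∈ {47}
|AC| ∈ {√(4709)}

|AC| = √(4709)  (≈ 68.6222)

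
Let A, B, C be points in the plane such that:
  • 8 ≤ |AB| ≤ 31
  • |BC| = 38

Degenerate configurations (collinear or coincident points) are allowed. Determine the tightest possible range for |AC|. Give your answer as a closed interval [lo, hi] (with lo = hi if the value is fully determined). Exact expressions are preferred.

|AC| ∈ [7, 69]  (≈ [7.0000, 69.0000])

|AB| ∈ [8, 31]
|BC| ∈ {38}
|AC| ∈ [7, 69]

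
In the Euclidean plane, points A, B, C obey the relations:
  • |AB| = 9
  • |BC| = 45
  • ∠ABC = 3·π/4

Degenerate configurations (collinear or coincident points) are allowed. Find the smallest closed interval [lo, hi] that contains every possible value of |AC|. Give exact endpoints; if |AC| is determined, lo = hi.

|AC| = 9·√(5·√(2) + 26)  (≈ 51.7567)

|AB| ∈ {9}
|BC| ∈ {45}
|AC| ∈ {9·√(5·√(2) + 26)}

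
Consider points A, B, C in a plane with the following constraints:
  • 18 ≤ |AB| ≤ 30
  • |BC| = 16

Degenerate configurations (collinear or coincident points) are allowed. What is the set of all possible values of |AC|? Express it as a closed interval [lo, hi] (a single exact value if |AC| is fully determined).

|AB| ∈ [18, 30]
|BC| ∈ {16}
|AC| ∈ [2, 46]

|AC| ∈ [2, 46]  (≈ [2.0000, 46.0000])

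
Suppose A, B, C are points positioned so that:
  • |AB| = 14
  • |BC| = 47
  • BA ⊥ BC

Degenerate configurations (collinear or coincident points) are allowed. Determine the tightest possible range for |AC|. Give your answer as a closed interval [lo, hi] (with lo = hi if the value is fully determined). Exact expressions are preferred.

|AC| = √(2405)  (≈ 49.0408)

|AB| ∈ {14}
|BC| ∈ {47}
|AC| ∈ {√(2405)}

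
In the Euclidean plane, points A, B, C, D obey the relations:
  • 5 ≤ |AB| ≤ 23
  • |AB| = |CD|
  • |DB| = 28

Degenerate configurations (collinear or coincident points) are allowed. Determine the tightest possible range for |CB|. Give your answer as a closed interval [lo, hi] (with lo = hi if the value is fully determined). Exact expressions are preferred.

|AB| ∈ [5, 23]
|BD| ∈ {28}
|CD| ∈ [5, 23]
|AD| ∈ [5, 51]
|BC| ∈ [5, 51]
|AC| ∈ [0, 74]

|CB| ∈ [5, 51]  (≈ [5.0000, 51.0000])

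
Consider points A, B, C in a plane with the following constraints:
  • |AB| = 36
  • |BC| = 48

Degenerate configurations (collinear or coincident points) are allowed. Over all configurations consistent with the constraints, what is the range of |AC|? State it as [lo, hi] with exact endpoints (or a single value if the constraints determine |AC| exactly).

|AB| ∈ {36}
|BC| ∈ {48}
|AC| ∈ [12, 84]

|AC| ∈ [12, 84]  (≈ [12.0000, 84.0000])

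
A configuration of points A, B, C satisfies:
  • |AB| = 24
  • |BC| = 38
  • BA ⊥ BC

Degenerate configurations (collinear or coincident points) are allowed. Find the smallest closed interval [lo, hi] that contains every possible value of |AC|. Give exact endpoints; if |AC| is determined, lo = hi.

|AC| = 2·√(505)  (≈ 44.9444)

|AB| ∈ {24}
|BC| ∈ {38}
|AC| ∈ {2·√(505)}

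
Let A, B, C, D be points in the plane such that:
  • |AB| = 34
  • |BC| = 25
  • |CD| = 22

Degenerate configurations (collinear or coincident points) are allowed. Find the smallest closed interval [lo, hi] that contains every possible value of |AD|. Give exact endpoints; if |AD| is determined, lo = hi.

|AD| ∈ [0, 81]  (≈ [0.0000, 81.0000])

|AB| ∈ {34}
|BC| ∈ {25}
|CD| ∈ {22}
|AC| ∈ [9, 59]
|BD| ∈ [3, 47]
|AD| ∈ [0, 81]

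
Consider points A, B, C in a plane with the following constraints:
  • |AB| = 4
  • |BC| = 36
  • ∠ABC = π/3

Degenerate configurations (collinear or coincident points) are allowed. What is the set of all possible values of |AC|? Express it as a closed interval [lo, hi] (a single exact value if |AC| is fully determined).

|AB| ∈ {4}
|BC| ∈ {36}
|AC| ∈ {4·√(73)}

|AC| = 4·√(73)  (≈ 34.1760)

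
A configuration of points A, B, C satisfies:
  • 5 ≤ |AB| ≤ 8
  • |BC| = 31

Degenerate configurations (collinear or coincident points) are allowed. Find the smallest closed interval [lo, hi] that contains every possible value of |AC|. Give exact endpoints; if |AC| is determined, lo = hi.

|AC| ∈ [23, 39]  (≈ [23.0000, 39.0000])

|AB| ∈ [5, 8]
|BC| ∈ {31}
|AC| ∈ [23, 39]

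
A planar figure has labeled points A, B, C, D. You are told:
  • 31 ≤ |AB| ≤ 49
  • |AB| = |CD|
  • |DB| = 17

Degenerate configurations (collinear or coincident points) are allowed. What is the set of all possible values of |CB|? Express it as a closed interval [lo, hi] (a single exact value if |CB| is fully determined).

|CB| ∈ [14, 66]  (≈ [14.0000, 66.0000])

|AB| ∈ [31, 49]
|BD| ∈ {17}
|CD| ∈ [31, 49]
|AD| ∈ [14, 66]
|BC| ∈ [14, 66]
|AC| ∈ [0, 115]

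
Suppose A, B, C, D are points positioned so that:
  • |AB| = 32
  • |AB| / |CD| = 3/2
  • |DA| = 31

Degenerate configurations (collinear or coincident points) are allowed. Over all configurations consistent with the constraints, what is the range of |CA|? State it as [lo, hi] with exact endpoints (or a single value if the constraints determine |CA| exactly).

|CA| ∈ [29/3, 157/3]  (≈ [9.6667, 52.3333])

|AB| ∈ {32}
|AD| ∈ {31}
|CD| ∈ {64/3}
|BD| ∈ [1, 63]
|AC| ∈ [29/3, 157/3]
|BC| ∈ [0, 253/3]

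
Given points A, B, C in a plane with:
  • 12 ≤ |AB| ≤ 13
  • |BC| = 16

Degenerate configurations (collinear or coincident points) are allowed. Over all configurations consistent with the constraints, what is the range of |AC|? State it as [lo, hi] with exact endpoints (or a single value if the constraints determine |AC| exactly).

|AC| ∈ [3, 29]  (≈ [3.0000, 29.0000])

|AB| ∈ [12, 13]
|BC| ∈ {16}
|AC| ∈ [3, 29]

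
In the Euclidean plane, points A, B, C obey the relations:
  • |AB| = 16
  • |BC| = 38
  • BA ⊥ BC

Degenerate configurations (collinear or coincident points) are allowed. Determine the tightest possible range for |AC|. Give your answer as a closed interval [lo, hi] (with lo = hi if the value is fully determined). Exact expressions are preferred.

|AB| ∈ {16}
|BC| ∈ {38}
|AC| ∈ {10·√(17)}

|AC| = 10·√(17)  (≈ 41.2311)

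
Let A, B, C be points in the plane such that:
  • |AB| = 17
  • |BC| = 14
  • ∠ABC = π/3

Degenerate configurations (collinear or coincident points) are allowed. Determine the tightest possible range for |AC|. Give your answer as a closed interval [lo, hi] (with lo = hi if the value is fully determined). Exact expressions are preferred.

|AB| ∈ {17}
|BC| ∈ {14}
|AC| ∈ {√(247)}

|AC| = √(247)  (≈ 15.7162)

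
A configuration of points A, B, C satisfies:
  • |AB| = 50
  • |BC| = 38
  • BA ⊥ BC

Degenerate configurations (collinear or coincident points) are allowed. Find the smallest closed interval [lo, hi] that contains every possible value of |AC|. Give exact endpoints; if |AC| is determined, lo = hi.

|AB| ∈ {50}
|BC| ∈ {38}
|AC| ∈ {2·√(986)}

|AC| = 2·√(986)  (≈ 62.8013)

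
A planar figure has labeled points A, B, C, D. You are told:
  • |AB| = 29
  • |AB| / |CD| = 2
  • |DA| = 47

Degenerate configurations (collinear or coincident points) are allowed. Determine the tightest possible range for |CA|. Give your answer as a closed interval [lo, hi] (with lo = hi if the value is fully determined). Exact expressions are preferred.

|CA| ∈ [65/2, 123/2]  (≈ [32.5000, 61.5000])

|AB| ∈ {29}
|AD| ∈ {47}
|CD| ∈ {29/2}
|BD| ∈ [18, 76]
|AC| ∈ [65/2, 123/2]
|BC| ∈ [7/2, 181/2]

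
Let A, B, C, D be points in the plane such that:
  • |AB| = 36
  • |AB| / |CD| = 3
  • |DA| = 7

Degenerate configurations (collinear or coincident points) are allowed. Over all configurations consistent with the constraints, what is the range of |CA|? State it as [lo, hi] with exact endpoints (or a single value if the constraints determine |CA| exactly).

|CA| ∈ [5, 19]  (≈ [5.0000, 19.0000])

|AB| ∈ {36}
|AD| ∈ {7}
|CD| ∈ {12}
|BD| ∈ [29, 43]
|AC| ∈ [5, 19]
|BC| ∈ [17, 55]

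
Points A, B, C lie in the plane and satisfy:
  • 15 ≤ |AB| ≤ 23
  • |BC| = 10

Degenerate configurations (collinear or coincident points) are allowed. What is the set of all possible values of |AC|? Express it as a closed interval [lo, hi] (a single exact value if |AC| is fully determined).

|AC| ∈ [5, 33]  (≈ [5.0000, 33.0000])

|AB| ∈ [15, 23]
|BC| ∈ {10}
|AC| ∈ [5, 33]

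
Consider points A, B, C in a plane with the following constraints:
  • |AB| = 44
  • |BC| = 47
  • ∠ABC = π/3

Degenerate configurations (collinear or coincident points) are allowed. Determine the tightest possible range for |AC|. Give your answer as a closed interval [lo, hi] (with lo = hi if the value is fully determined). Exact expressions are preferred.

|AC| = √(2077)  (≈ 45.5741)

|AB| ∈ {44}
|BC| ∈ {47}
|AC| ∈ {√(2077)}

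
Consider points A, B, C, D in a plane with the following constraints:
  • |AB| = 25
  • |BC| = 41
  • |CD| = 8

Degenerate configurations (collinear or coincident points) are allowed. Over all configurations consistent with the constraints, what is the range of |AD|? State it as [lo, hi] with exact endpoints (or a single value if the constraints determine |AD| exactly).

|AD| ∈ [8, 74]  (≈ [8.0000, 74.0000])

|AB| ∈ {25}
|BC| ∈ {41}
|CD| ∈ {8}
|AC| ∈ [16, 66]
|BD| ∈ [33, 49]
|AD| ∈ [8, 74]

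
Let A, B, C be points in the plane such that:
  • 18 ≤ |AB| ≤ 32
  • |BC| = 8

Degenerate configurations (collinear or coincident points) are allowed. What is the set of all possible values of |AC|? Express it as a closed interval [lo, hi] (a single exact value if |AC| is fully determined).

|AC| ∈ [10, 40]  (≈ [10.0000, 40.0000])

|AB| ∈ [18, 32]
|BC| ∈ {8}
|AC| ∈ [10, 40]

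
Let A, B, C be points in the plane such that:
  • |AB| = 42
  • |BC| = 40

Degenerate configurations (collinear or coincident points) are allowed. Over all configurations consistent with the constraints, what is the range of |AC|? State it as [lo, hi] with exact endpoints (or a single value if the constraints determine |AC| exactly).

|AC| ∈ [2, 82]  (≈ [2.0000, 82.0000])

|AB| ∈ {42}
|BC| ∈ {40}
|AC| ∈ [2, 82]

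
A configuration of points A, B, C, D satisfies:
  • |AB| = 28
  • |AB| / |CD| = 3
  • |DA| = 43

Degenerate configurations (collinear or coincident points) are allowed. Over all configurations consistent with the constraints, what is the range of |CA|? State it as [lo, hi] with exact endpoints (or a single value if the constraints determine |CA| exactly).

|CA| ∈ [101/3, 157/3]  (≈ [33.6667, 52.3333])

|AB| ∈ {28}
|AD| ∈ {43}
|CD| ∈ {28/3}
|BD| ∈ [15, 71]
|AC| ∈ [101/3, 157/3]
|BC| ∈ [17/3, 241/3]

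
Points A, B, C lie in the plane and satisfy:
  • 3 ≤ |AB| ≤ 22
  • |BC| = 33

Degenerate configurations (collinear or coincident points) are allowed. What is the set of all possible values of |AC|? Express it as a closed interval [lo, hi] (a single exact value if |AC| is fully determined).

|AC| ∈ [11, 55]  (≈ [11.0000, 55.0000])

|AB| ∈ [3, 22]
|BC| ∈ {33}
|AC| ∈ [11, 55]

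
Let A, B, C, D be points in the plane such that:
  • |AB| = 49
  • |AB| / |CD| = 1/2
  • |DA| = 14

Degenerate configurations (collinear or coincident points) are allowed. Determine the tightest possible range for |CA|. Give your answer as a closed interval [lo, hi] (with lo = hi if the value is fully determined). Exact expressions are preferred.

|CA| ∈ [84, 112]  (≈ [84.0000, 112.0000])

|AB| ∈ {49}
|AD| ∈ {14}
|CD| ∈ {98}
|BD| ∈ [35, 63]
|AC| ∈ [84, 112]
|BC| ∈ [35, 161]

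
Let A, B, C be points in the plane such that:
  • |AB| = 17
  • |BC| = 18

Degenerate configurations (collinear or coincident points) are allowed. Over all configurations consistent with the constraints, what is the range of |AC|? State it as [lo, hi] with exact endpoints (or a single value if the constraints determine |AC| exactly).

|AC| ∈ [1, 35]  (≈ [1.0000, 35.0000])

|AB| ∈ {17}
|BC| ∈ {18}
|AC| ∈ [1, 35]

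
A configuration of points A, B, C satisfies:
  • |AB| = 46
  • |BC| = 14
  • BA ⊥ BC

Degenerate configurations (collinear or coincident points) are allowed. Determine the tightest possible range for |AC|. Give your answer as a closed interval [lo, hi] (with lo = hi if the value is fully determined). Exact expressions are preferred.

|AC| = 34·√(2)  (≈ 48.0833)

|AB| ∈ {46}
|BC| ∈ {14}
|AC| ∈ {34·√(2)}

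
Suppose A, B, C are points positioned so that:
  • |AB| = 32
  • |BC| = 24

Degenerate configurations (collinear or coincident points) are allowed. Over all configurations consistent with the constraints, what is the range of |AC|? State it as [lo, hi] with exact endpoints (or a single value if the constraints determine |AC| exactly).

|AB| ∈ {32}
|BC| ∈ {24}
|AC| ∈ [8, 56]

|AC| ∈ [8, 56]  (≈ [8.0000, 56.0000])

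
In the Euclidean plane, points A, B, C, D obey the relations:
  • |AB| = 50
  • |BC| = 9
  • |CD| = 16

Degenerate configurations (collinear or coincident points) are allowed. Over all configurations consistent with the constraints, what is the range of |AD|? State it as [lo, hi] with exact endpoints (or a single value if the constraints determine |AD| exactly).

|AD| ∈ [25, 75]  (≈ [25.0000, 75.0000])

|AB| ∈ {50}
|BC| ∈ {9}
|CD| ∈ {16}
|AC| ∈ [41, 59]
|BD| ∈ [7, 25]
|AD| ∈ [25, 75]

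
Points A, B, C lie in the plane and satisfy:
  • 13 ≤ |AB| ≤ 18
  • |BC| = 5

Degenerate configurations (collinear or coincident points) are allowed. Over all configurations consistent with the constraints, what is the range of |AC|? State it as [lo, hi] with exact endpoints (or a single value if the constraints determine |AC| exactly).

|AB| ∈ [13, 18]
|BC| ∈ {5}
|AC| ∈ [8, 23]

|AC| ∈ [8, 23]  (≈ [8.0000, 23.0000])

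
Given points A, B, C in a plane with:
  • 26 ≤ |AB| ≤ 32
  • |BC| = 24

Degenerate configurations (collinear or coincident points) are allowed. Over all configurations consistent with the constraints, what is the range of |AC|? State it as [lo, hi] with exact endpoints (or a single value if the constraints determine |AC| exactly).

|AB| ∈ [26, 32]
|BC| ∈ {24}
|AC| ∈ [2, 56]

|AC| ∈ [2, 56]  (≈ [2.0000, 56.0000])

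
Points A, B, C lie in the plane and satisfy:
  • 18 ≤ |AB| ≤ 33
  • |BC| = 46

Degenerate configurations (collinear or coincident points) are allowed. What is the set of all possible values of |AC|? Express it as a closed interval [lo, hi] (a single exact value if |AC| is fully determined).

|AC| ∈ [13, 79]  (≈ [13.0000, 79.0000])

|AB| ∈ [18, 33]
|BC| ∈ {46}
|AC| ∈ [13, 79]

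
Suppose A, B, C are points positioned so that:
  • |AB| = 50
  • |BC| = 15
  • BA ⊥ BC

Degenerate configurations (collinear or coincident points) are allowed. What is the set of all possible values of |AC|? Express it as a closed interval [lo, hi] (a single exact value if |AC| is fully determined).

|AC| = 5·√(109)  (≈ 52.2015)

|AB| ∈ {50}
|BC| ∈ {15}
|AC| ∈ {5·√(109)}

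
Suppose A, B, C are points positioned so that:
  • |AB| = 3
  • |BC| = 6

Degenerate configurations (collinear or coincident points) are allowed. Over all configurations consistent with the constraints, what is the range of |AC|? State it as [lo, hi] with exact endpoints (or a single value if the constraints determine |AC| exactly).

|AB| ∈ {3}
|BC| ∈ {6}
|AC| ∈ [3, 9]

|AC| ∈ [3, 9]  (≈ [3.0000, 9.0000])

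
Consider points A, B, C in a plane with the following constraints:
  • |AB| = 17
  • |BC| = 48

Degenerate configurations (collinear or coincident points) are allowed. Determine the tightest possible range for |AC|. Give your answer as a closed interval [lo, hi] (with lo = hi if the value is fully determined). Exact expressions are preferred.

|AC| ∈ [31, 65]  (≈ [31.0000, 65.0000])

|AB| ∈ {17}
|BC| ∈ {48}
|AC| ∈ [31, 65]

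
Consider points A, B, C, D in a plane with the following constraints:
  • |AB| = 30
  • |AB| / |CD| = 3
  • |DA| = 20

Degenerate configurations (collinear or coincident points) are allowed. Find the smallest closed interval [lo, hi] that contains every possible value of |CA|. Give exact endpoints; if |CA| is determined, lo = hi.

|CA| ∈ [10, 30]  (≈ [10.0000, 30.0000])

|AB| ∈ {30}
|AD| ∈ {20}
|CD| ∈ {10}
|BD| ∈ [10, 50]
|AC| ∈ [10, 30]
|BC| ∈ [0, 60]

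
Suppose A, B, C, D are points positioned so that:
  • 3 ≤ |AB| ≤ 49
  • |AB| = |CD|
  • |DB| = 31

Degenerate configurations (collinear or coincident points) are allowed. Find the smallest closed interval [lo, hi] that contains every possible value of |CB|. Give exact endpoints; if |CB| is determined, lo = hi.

|AB| ∈ [3, 49]
|BD| ∈ {31}
|CD| ∈ [3, 49]
|AD| ∈ [0, 80]
|BC| ∈ [0, 80]
|AC| ∈ [0, 129]

|CB| ∈ [0, 80]  (≈ [0.0000, 80.0000])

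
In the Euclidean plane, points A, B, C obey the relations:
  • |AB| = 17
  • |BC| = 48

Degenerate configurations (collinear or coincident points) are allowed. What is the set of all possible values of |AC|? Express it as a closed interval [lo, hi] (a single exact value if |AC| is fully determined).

|AC| ∈ [31, 65]  (≈ [31.0000, 65.0000])

|AB| ∈ {17}
|BC| ∈ {48}
|AC| ∈ [31, 65]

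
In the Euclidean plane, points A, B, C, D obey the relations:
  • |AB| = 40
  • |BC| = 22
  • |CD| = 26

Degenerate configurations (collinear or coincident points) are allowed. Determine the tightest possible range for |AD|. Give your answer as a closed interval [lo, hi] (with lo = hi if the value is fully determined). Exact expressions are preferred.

|AD| ∈ [0, 88]  (≈ [0.0000, 88.0000])

|AB| ∈ {40}
|BC| ∈ {22}
|CD| ∈ {26}
|AC| ∈ [18, 62]
|BD| ∈ [4, 48]
|AD| ∈ [0, 88]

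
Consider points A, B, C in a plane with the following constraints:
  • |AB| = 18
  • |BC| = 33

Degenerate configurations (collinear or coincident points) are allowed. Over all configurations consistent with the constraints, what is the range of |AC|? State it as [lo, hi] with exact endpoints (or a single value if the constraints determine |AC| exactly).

|AC| ∈ [15, 51]  (≈ [15.0000, 51.0000])

|AB| ∈ {18}
|BC| ∈ {33}
|AC| ∈ [15, 51]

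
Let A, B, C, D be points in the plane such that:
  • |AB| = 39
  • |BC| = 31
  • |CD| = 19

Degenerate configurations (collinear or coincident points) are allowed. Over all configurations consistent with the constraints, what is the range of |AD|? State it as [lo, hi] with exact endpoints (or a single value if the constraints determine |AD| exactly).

|AD| ∈ [0, 89]  (≈ [0.0000, 89.0000])

|AB| ∈ {39}
|BC| ∈ {31}
|CD| ∈ {19}
|AC| ∈ [8, 70]
|BD| ∈ [12, 50]
|AD| ∈ [0, 89]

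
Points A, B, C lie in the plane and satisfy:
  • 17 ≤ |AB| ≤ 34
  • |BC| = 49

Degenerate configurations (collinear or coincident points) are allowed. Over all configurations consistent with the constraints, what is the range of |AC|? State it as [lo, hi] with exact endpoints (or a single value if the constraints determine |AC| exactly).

|AB| ∈ [17, 34]
|BC| ∈ {49}
|AC| ∈ [15, 83]

|AC| ∈ [15, 83]  (≈ [15.0000, 83.0000])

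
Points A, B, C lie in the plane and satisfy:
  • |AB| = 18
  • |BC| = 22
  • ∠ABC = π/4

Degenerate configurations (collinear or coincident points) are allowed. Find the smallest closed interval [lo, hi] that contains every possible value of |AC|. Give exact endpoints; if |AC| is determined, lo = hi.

|AB| ∈ {18}
|BC| ∈ {22}
|AC| ∈ {2·√(202 - 99·√(2))}

|AC| = 2·√(202 - 99·√(2))  (≈ 15.7471)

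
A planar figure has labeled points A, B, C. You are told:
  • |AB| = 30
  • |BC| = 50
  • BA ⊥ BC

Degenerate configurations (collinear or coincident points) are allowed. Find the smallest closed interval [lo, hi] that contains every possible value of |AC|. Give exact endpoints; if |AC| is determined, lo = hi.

|AB| ∈ {30}
|BC| ∈ {50}
|AC| ∈ {10·√(34)}

|AC| = 10·√(34)  (≈ 58.3095)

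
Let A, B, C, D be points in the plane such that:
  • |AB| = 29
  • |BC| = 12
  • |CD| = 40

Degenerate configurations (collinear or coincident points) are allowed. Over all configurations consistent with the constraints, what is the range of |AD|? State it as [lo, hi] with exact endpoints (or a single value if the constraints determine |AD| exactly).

|AD| ∈ [0, 81]  (≈ [0.0000, 81.0000])

|AB| ∈ {29}
|BC| ∈ {12}
|CD| ∈ {40}
|AC| ∈ [17, 41]
|BD| ∈ [28, 52]
|AD| ∈ [0, 81]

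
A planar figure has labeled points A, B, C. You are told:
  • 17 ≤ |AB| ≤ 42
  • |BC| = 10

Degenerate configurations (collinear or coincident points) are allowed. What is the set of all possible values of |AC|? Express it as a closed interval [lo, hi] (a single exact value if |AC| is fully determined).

|AB| ∈ [17, 42]
|BC| ∈ {10}
|AC| ∈ [7, 52]

|AC| ∈ [7, 52]  (≈ [7.0000, 52.0000])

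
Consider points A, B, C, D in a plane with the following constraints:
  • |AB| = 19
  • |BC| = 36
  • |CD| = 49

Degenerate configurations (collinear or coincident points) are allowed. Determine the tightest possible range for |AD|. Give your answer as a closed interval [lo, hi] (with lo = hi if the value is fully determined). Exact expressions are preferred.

|AB| ∈ {19}
|BC| ∈ {36}
|CD| ∈ {49}
|AC| ∈ [17, 55]
|BD| ∈ [13, 85]
|AD| ∈ [0, 104]

|AD| ∈ [0, 104]  (≈ [0.0000, 104.0000])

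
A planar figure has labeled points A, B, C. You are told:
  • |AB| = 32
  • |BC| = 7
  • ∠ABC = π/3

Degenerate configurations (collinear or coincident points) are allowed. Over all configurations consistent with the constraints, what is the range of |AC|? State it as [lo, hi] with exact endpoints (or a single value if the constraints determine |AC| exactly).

|AC| = √(849)  (≈ 29.1376)

|AB| ∈ {32}
|BC| ∈ {7}
|AC| ∈ {√(849)}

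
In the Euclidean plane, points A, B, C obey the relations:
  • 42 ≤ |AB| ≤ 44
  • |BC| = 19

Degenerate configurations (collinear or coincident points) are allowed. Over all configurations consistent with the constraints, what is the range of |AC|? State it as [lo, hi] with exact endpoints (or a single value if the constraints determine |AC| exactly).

|AB| ∈ [42, 44]
|BC| ∈ {19}
|AC| ∈ [23, 63]

|AC| ∈ [23, 63]  (≈ [23.0000, 63.0000])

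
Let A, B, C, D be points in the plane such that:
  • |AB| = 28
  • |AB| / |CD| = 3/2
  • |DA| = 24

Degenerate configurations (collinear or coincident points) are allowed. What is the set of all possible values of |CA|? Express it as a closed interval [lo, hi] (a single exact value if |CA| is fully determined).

|AB| ∈ {28}
|AD| ∈ {24}
|CD| ∈ {56/3}
|BD| ∈ [4, 52]
|AC| ∈ [16/3, 128/3]
|BC| ∈ [0, 212/3]

|CA| ∈ [16/3, 128/3]  (≈ [5.3333, 42.6667])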